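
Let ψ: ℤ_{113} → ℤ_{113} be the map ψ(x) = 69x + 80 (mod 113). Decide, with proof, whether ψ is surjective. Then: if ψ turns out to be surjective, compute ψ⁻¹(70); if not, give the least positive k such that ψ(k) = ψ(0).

67

Recall that ψ is surjective if every y in the codomain equals ψ(x) for some x in the domain.
Since gcd(69, 113) = 1, 69 is invertible modulo 113. Euclid's algorithm: 113 = 1·69 + 44, 69 = 1·44 + 25, 44 = 1·25 + 19, 25 = 1·19 + 6, 19 = 3·6 + 1; back-substituting gives 1 = 95·69 − 58·113, so 69⁻¹ ≡ 95 (mod 113).
Then y ↦ 95(y − 80) is a two-sided inverse to ψ, so every y ∈ ℤ_{113} has a preimage.
Hence ψ is surjective.
Since ψ is surjective, we compute ψ⁻¹(70): solve 69x + 80 ≡ 70 (mod 113), i.e. 69x ≡ 103 (mod 113).
Multiplying by 69⁻¹ = 95 gives x ≡ 95·103 = 9785 = 86·113 + 67 ≡ 67 (mod 113).
Check: ψ(67) = 69·67 + 80 = 4703 = 41·113 + 70 ≡ 70 (mod 113).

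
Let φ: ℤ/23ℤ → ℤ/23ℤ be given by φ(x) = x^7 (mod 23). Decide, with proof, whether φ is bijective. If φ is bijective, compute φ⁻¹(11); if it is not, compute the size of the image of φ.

15

Since 23 is prime, the nonzero elements of ℤ/23ℤ form a cyclic group of order 22.
As gcd(7, 22) = 1, raising to the 7th power is a bijection on this group: if s^7 ≡ t^7 then (st^{−1})^7 = 1, and the only element of order dividing gcd(7, 22) = 1 is 1, so s = t.
With φ(0) = 0 this makes φ injective on all of ℤ/23ℤ, hence bijective (finite equal-size domain and codomain). In particular φ is bijective.
Since φ is bijective, we find the preimage of 11. The inverse of x ↦ x^7 on (ℤ/23ℤ)^× is x ↦ x^19, because 7·19 = 133 = 6·22 + 1 ≡ 1 (mod 22) and x^{22} = 1 for x ≠ 0 (Fermat). So φ⁻¹(11) = 11^19 mod 23.
Repeated squaring mod 23: 11^1 ≡ 11, 11^2 ≡ 11² = 121 ≡ 6, 11^4 ≡ 6² = 36 ≡ 13, 11^8 ≡ 13² = 169 ≡ 8, 11^16 ≡ 8² = 64 ≡ 18. Since 19 = 16 + 2 + 1, 11^19 ≡ 18·6·11: 18·6 = 108 ≡ 16, then 16·11 = 176 ≡ 15. So 11^19 ≡ 15 (mod 23).
Hence φ⁻¹(11) = 15.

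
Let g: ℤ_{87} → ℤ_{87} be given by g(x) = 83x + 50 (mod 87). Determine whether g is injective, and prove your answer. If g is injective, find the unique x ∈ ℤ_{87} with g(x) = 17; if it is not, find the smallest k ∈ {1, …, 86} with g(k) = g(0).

By definition, g is injective when g(x_1) = g(x_2) forces x_1 = x_2.
Suppose g(x_1) = g(x_2) in ℤ_{87}. Then 83x_1 + 50 ≡ 83x_2 + 50 (mod 87), hence 83(x_1 − x_2) ≡ 0 (mod 87).
Since gcd(83, 87) = 1, 83 is invertible modulo 87, thus x_1 − x_2 ≡ 0 (mod 87), i.e. x_1 = x_2.
Hence g is injective.
We now compute 83⁻¹ mod 87 explicitly. Euclid's algorithm: 87 = 1·83 + 4, 83 = 20·4 + 3, 4 = 1·3 + 1; back-substituting gives 1 = 65·83 − 62·87, so 83⁻¹ ≡ 65 (mod 87).
Since g is injective, we find g⁻¹(17): we need 83x ≡ 17 − 50 ≡ 54 (mod 87). Using 83⁻¹ = 65: x ≡ 65·54 = 3510 = 40·87 + 30, so x = 30.
Check: g(30) = 83·30 + 50 = 2540 = 29·87 + 17 ≡ 17 (mod 87).

30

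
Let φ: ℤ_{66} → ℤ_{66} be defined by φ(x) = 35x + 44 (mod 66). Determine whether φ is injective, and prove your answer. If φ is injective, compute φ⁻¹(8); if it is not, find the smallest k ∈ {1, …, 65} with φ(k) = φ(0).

If φ(x_1) = φ(x_2), then 35x_1 ≡ 35x_2 (mod 66). Because gcd(35, 66) = 1, we may cancel 35 to get x_1 ≡ x_2 (mod 66).
Therefore φ is injective.
We now compute 35⁻¹ mod 66 explicitly. Euclid's algorithm: 66 = 1·35 + 31, 35 = 1·31 + 4, 31 = 7·4 + 3, 4 = 1·3 + 1; back-substituting gives 1 = 17·35 − 9·66, so 35⁻¹ ≡ 17 (mod 66).
Since φ is injective, we compute φ⁻¹(8): solve 35x + 44 ≡ 8 (mod 66), i.e. 35x ≡ 30 (mod 66).
Multiplying by 35⁻¹ = 17 gives x ≡ 17·30 = 510 = 7·66 + 48 ≡ 48 (mod 66).
Check: φ(48) = 35·48 + 44 = 1724 = 26·66 + 8 ≡ 8 (mod 66).

48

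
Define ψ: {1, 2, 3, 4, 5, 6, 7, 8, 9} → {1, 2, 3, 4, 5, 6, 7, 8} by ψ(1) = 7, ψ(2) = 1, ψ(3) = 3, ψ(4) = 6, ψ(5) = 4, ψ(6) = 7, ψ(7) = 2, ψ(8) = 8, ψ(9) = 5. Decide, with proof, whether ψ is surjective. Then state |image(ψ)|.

8

Every element of the codomain has a preimage: 1 = ψ(2), 2 = ψ(7), 3 = ψ(3), 4 = ψ(5), 5 = ψ(9), 6 = ψ(4), 7 = ψ(1), 8 = ψ(8).
Hence ψ is surjective.
The image of ψ is {1, 2, 3, 4, 5, 6, 7, 8}, which has 8 elements.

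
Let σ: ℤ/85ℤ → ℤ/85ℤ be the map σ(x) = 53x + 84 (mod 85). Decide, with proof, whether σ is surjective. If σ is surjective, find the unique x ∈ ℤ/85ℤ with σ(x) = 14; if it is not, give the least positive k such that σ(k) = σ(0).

Recall that σ is surjective if every y in the codomain equals σ(x) for some x in the domain.
Since gcd(53, 85) = 1, 53 is invertible modulo 85. Euclid's algorithm: 85 = 1·53 + 32, 53 = 1·32 + 21, 32 = 1·21 + 11, 21 = 1·11 + 10, 11 = 1·10 + 1; back-substituting gives 1 = 77·53 − 48·85, so 53⁻¹ ≡ 77 (mod 85).
For any y ∈ ℤ/85ℤ, x = 77(y − 84) mod 85 satisfies σ(x) = 53·77(y − 84) + 84 ≡ y (since 53·77 ≡ 1 mod 85). So every y has a preimage.
Hence σ is surjective.
Since σ is surjective, we compute σ⁻¹(14): solve 53x + 84 ≡ 14 (mod 85), i.e. 53x ≡ 15 (mod 85).
Multiplying by 53⁻¹ = 77 gives x ≡ 77·15 = 1155 = 13·85 + 50 ≡ 50 (mod 85).
Check: σ(50) = 53·50 + 84 = 2734 = 32·85 + 14 ≡ 14 (mod 85).

50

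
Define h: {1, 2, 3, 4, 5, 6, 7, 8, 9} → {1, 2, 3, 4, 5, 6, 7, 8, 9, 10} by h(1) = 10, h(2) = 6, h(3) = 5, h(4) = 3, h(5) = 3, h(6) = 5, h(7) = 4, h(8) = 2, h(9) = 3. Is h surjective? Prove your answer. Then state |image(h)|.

6

No element maps to 1, so h is not surjective.
The image of h is {2, 3, 4, 5, 6, 10}, which has 6 elements.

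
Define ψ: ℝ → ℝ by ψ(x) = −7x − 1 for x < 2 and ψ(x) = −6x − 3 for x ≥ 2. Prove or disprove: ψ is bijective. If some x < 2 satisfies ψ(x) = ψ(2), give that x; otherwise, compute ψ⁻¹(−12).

11/7

Both pieces are strictly decreasing (slopes −7 and −6), so each is injective on its own interval.
The left piece maps (−∞, 2) onto (−15, ∞); the right piece maps [2, ∞) onto (−∞, −15].
Since −15 = −15, the images partition ℝ: ψ is injective and surjective, hence bijective.
Because the two images are disjoint, no x < 2 has ψ(x) = ψ(2), so we compute ψ⁻¹(−12): −12 lies in (−15, ∞), so solve −7x − 1 = −12: x = (−12 + 1)/(−7) = 11/7.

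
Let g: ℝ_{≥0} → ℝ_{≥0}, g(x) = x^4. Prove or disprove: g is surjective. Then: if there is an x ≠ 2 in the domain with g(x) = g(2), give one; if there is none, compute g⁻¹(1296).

For any y ∈ ℝ_{≥0}, x = y^{1/4} ∈ ℝ_{≥0} gives g(x) = y, so g is surjective.
Since x ↦ x^4 is strictly increasing on ℝ_{≥0}, it is injective there, so no x ≠ 2 in the domain has g(x) = g(2). We therefore compute g⁻¹(1296) = 1296^{1/4} = 6 (indeed 6^4 = 1296).

6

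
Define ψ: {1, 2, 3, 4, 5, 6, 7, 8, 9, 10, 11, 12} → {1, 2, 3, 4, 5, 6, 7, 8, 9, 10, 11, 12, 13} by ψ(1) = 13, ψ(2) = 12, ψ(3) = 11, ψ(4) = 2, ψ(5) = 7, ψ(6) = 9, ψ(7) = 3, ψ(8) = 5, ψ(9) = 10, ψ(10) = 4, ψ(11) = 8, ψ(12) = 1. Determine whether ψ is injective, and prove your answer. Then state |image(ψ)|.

The values ψ(1), …, ψ(12) are 13, 12, 11, 2, 7, 9, 3, 5, 10, 4, 8, 1 — all distinct.
So ψ(s) = ψ(t) only when s = t, and ψ is injective.
The image of ψ is {1, 2, 3, 4, 5, 7, 8, 9, 10, 11, 12, 13}, which has 12 elements.

12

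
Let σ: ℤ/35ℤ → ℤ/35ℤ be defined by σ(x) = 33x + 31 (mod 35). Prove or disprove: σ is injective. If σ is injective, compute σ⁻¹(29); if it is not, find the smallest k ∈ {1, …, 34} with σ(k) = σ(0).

1

Suppose σ(u) = σ(v) in ℤ/35ℤ. Then 33u + 31 ≡ 33v + 31 (mod 35), therefore 33(u − v) ≡ 0 (mod 35).
Since gcd(33, 35) = 1, 33 is invertible modulo 35, so u − v ≡ 0 (mod 35), i.e. u = v.
Thus σ is injective.
We now compute 33⁻¹ mod 35 explicitly. Euclid's algorithm: 35 = 1·33 + 2, 33 = 16·2 + 1; back-substituting gives 1 = 17·33 − 16·35, so 33⁻¹ ≡ 17 (mod 35).
Since σ is injective, we compute σ⁻¹(29): solve 33x + 31 ≡ 29 (mod 35), i.e. 33x ≡ 33 (mod 35).
Multiplying by 33⁻¹ = 17 gives x ≡ 17·33 = 561 = 16·35 + 1 ≡ 1 (mod 35).
Check: σ(1) = 33·1 + 31 = 64 = 1·35 + 29 ≡ 29 (mod 35).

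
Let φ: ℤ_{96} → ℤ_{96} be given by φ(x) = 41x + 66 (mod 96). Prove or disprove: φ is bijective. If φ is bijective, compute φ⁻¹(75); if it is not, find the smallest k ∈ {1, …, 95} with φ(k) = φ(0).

By definition, φ is injective when φ(s) = φ(t) forces s = t.
If φ(s) = φ(t), then 41s ≡ 41t (mod 96). Because gcd(41, 96) = 1, we may cancel 41 to get s ≡ t (mod 96).
We now compute 41⁻¹ mod 96 explicitly. Euclid's algorithm: 96 = 2·41 + 14, 41 = 2·14 + 13, 14 = 1·13 + 1; back-substituting gives 1 = 89·41 − 38·96, so 41⁻¹ ≡ 89 (mod 96).
For any y ∈ ℤ_{96}, x = 89(y − 66) mod 96 satisfies φ(x) = 41·89(y − 66) + 66 ≡ y (since 41·89 ≡ 1 mod 96). So every y has a preimage.
Therefore φ is bijective.
Since φ is bijective, we find φ⁻¹(75): we need 41x ≡ 75 − 66 ≡ 9 (mod 96). Using 41⁻¹ = 89: x ≡ 89·9 = 801 = 8·96 + 33, so x = 33.
Check: φ(33) = 41·33 + 66 = 1419 = 14·96 + 75 ≡ 75 (mod 96).

33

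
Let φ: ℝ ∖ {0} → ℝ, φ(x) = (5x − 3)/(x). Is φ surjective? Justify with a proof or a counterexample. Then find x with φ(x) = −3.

3/8

If φ(x) = 5, cross-multiplying gives 1(5x − 3) = 5(x), which simplifies to −3 = 0 — false.  So 5 has no preimage and φ is not surjective.
Solving φ(x) = −3: cross-multiplying gives 5x − 3 = −3(x), which rearranges to 8x = 3, so x = 3/8.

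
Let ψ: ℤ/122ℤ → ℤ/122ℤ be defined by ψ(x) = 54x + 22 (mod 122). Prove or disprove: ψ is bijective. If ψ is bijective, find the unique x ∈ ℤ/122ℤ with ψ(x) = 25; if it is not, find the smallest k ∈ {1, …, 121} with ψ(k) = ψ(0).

61

Recall: ψ is injective when ψ(x_1) = ψ(x_2) forces x_1 = x_2.
We have gcd(54, 122) = 2 > 1. Taking x_1 = 0 and x_2 = 61: ψ(0) = 22 and ψ(61) = 54·61 + 22 = 3316 ≡ 22 (mod 122).
So ψ(0) = ψ(61) while 0 ≠ 61, so ψ is not injective, hence not bijective.
Since ψ is not bijective, we find the least positive k with ψ(k) = ψ(0): this means 54k ≡ 0 (mod 122), i.e. 122 ∣ 54k. Since gcd(54, 122) = 2, dividing through by 2 this holds exactly when 61 ∣ 27k, and as gcd(27, 61) = 1, exactly when 61 ∣ k.
The smallest positive such k is 61.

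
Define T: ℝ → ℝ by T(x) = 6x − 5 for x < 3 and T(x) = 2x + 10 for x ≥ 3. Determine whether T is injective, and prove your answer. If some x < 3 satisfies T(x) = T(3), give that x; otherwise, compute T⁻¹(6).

11/6

Both pieces are strictly increasing (slopes 6 and 2), so each is injective on its own interval.
The left piece maps (−∞, 3) onto (−∞, 13); the right piece maps [3, ∞) onto [16, ∞).
These images are disjoint, so no value is attained by both pieces. Thus T is injective.
Because the two images are disjoint, no x < 3 has T(x) = T(3), so we compute T⁻¹(6): 6 lies in (−∞, 13), so solve 6x − 5 = 6: x = (6 + 5)/6 = 11/6.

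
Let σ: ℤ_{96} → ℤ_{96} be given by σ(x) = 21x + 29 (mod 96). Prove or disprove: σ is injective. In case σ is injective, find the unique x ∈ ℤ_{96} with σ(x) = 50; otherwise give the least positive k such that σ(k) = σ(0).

32

By definition, σ is injective when σ(x_1) = σ(x_2) forces x_1 = x_2.
We have gcd(21, 96) = 3 > 1. Taking x_1 = 0 and x_2 = 32: σ(0) = 29 and σ(32) = 21·32 + 29 = 701 ≡ 29 (mod 96).
So σ(0) = σ(32) while 0 ≠ 32, thus σ is not injective.
Since σ is not injective, we find the least positive k with σ(k) = σ(0): this means 21k ≡ 0 (mod 96), i.e. 96 ∣ 21k. Since gcd(21, 96) = 3, dividing through by 3 this holds exactly when 32 ∣ 7k, and as gcd(7, 32) = 1, exactly when 32 ∣ k.
The smallest positive such k is 32.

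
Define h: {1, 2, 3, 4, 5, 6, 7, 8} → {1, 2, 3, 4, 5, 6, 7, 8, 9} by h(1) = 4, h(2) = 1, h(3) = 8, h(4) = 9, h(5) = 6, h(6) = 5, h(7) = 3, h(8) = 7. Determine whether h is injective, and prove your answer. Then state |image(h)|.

The values h(1), …, h(8) are 4, 1, 8, 9, 6, 5, 3, 7 — all distinct.
So h(u) = h(v) only when u = v, and h is injective.
The image of h is {1, 3, 4, 5, 6, 7, 8, 9}, which has 8 elements.

8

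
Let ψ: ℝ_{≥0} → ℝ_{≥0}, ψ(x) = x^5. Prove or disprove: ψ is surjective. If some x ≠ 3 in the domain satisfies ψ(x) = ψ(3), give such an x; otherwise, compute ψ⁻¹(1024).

For any y ∈ ℝ_{≥0}, x = y^{1/5} ∈ ℝ_{≥0} gives ψ(x) = y, so ψ is surjective.
Since x ↦ x^5 is strictly increasing on ℝ_{≥0}, it is injective there, so no x ≠ 3 in the domain has ψ(x) = ψ(3). We therefore compute ψ⁻¹(1024) = 1024^{1/5} = 4 (indeed 4^5 = 1024).

4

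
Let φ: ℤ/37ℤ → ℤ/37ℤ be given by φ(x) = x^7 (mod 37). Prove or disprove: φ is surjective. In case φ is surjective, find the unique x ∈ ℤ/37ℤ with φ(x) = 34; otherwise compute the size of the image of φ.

Since 37 is prime, the nonzero elements of ℤ/37ℤ form a cyclic group of order 36.
As gcd(7, 36) = 1, raising to the 7th power is a bijection on this group: if x_1^7 ≡ x_2^7 then (x_1x_2^{−1})^7 = 1, and the only element of order dividing gcd(7, 36) = 1 is 1, so x_1 = x_2.
With φ(0) = 0 this makes φ injective on all of ℤ/37ℤ, hence bijective (finite equal-size domain and codomain). In particular φ is surjective.
Since φ is surjective, we find the preimage of 34. The inverse of x ↦ x^7 on (ℤ/37ℤ)^× is x ↦ x^31, because 7·31 = 217 = 6·36 + 1 ≡ 1 (mod 36) and x^{36} = 1 for x ≠ 0 (Fermat). So φ⁻¹(34) = 34^31 mod 37.
Repeated squaring mod 37: 34^1 ≡ 34, 34^2 ≡ 34² = 1156 ≡ 9, 34^4 ≡ 9² = 81 ≡ 7, 34^8 ≡ 7² = 49 ≡ 12, 34^16 ≡ 12² = 144 ≡ 33. Since 31 = 16 + 8 + 4 + 2 + 1, 34^31 ≡ 33·12·7·9·34: 33·12 = 396 ≡ 26, then 26·7 = 182 ≡ 34, then 34·9 = 306 ≡ 10, then 10·34 = 340 ≡ 7. So 34^31 ≡ 7 (mod 37).
Hence φ⁻¹(34) = 7.

7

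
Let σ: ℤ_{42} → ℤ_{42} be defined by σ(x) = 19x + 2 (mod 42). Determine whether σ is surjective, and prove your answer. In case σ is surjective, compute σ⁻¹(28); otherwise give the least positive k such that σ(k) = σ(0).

Recall that σ is surjective if every y in the codomain equals σ(x) for some x in the domain.
Since gcd(19, 42) = 1, 19 is invertible modulo 42. Euclid's algorithm: 42 = 2·19 + 4, 19 = 4·4 + 3, 4 = 1·3 + 1; back-substituting gives 1 = 31·19 − 14·42, so 19⁻¹ ≡ 31 (mod 42).
Then y ↦ 31(y − 2) is a two-sided inverse to σ, so every y ∈ ℤ_{42} has a preimage.
So σ is surjective.
Since σ is surjective, we find σ⁻¹(28): we need 19x ≡ 28 − 2 ≡ 26 (mod 42). Using 19⁻¹ = 31: x ≡ 31·26 = 806 = 19·42 + 8, so x = 8.
Check: σ(8) = 19·8 + 2 = 154 = 3·42 + 28 ≡ 28 (mod 42).

8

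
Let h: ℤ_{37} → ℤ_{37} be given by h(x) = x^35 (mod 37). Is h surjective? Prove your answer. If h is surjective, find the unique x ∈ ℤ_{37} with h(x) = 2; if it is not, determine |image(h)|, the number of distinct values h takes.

19

Since 37 is prime, the nonzero elements of ℤ_{37} form a cyclic group of order 36.
As gcd(35, 36) = 1, raising to the 35th power is a bijection on this group: if a^35 ≡ b^35 then (ab^{−1})^35 = 1, and the only element of order dividing gcd(35, 36) = 1 is 1, so a = b.
With h(0) = 0 this makes h injective on all of ℤ_{37}, hence bijective (finite equal-size domain and codomain). In particular h is surjective.
Since h is surjective, we find the preimage of 2. The inverse of x ↦ x^35 on (ℤ_{37})^× is x ↦ x^35, because 35·35 = 1225 = 34·36 + 1 ≡ 1 (mod 36) and x^{36} = 1 for x ≠ 0 (Fermat). So h⁻¹(2) = 2^35 mod 37.
Repeated squaring mod 37: 2^1 ≡ 2, 2^2 ≡ 2² = 4, 2^4 ≡ 4² = 16, 2^8 ≡ 16² = 256 ≡ 34, 2^16 ≡ 34² = 1156 ≡ 9, 2^32 ≡ 9² = 81 ≡ 7. Since 35 = 32 + 2 + 1, 2^35 ≡ 7·4·2: 7·4 = 28, then 28·2 = 56 ≡ 19. So 2^35 ≡ 19 (mod 37).
Hence h⁻¹(2) = 19.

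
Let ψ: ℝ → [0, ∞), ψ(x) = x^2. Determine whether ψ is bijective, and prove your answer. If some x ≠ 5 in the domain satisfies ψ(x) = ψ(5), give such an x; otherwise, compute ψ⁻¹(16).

-5

ψ(5) = 25 = (−5)^2 = ψ(−5) (since 2 is even), with 5 ≠ −5. So ψ is not injective, hence not bijective.
For the follow-up, such an x exists: taking x = −5 ∈ ℝ gives ψ(−5) = 25 = ψ(5) with −5 ≠ 5.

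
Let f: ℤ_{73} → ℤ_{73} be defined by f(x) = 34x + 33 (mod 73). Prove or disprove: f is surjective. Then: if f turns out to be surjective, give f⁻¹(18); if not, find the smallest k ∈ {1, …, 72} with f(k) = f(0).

6

Recall: f is surjective if every y in the codomain equals f(x) for some x in the domain.
Since gcd(34, 73) = 1, 34 is invertible modulo 73. Euclid's algorithm: 73 = 2·34 + 5, 34 = 6·5 + 4, 5 = 1·4 + 1; back-substituting gives 1 = 58·34 − 27·73, so 34⁻¹ ≡ 58 (mod 73).
Then y ↦ 58(y − 33) is a two-sided inverse to f, so every y ∈ ℤ_{73} has a preimage.
So f is surjective.
Since f is surjective, we compute f⁻¹(18): solve 34x + 33 ≡ 18 (mod 73), i.e. 34x ≡ 58 (mod 73).
Multiplying by 34⁻¹ = 58 gives x ≡ 58·58 = 3364 = 46·73 + 6 ≡ 6 (mod 73).
Check: f(6) = 34·6 + 33 = 237 = 3·73 + 18 ≡ 18 (mod 73).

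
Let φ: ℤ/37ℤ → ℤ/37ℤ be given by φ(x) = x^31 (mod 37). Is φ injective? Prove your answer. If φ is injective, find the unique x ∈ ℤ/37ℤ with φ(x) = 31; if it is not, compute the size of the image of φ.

Since 37 is prime, the nonzero elements of ℤ/37ℤ form a cyclic group of order 36.
As gcd(31, 36) = 1, raising to the 31st power is a bijection on this group: if x_1^31 ≡ x_2^31 then (x_1x_2^{−1})^31 = 1, and the only element of order dividing gcd(31, 36) = 1 is 1, so x_1 = x_2.
With φ(0) = 0 this makes φ injective on all of ℤ/37ℤ, hence bijective (finite equal-size domain and codomain). In particular φ is injective.
Since φ is injective, we find the preimage of 31. The inverse of x ↦ x^31 on (ℤ/37ℤ)^× is x ↦ x^7, because 31·7 = 217 = 6·36 + 1 ≡ 1 (mod 36) and x^{36} = 1 for x ≠ 0 (Fermat). So φ⁻¹(31) = 31^7 mod 37.
Repeated squaring mod 37: 31^1 ≡ 31, 31^2 ≡ 31² = 961 ≡ 36, 31^4 ≡ 36² = 1296 ≡ 1. Since 7 = 4 + 2 + 1, 31^7 ≡ 1·36·31: 1·36 = 36, then 36·31 = 1116 ≡ 6. So 31^7 ≡ 6 (mod 37).
Hence φ⁻¹(31) = 6.

6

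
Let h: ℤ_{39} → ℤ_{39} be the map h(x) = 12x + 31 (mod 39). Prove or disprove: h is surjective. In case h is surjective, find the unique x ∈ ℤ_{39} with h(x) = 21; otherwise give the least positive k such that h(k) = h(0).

Since gcd(12, 39) = 3, we have 12x ≡ 0 (mod 3) for all x, so h(x) ≡ 1 (mod 3).
But 0 ≢ 1 (mod 3), so 0 ∈ ℤ_{39} has no preimage. So h is not surjective.
Since h is not surjective, we find the least positive k with h(k) = h(0): this means 12k ≡ 0 (mod 39), i.e. 39 ∣ 12k. Since gcd(12, 39) = 3, dividing through by 3 this holds exactly when 13 ∣ 4k, and as gcd(4, 13) = 1, exactly when 13 ∣ k.
The smallest positive such k is 13.

13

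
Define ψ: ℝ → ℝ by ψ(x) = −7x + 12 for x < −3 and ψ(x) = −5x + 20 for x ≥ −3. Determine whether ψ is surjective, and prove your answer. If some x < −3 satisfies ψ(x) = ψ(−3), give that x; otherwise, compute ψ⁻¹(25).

-23/7

Both pieces are strictly decreasing (slopes −7 and −5), so each is injective on its own interval.
The left piece maps (−∞, −3) onto (33, ∞); the right piece maps [−3, ∞) onto (−∞, 35].
The union (33, ∞) ∪ (−∞, 35] covers ℝ, so ψ is surjective.
For the follow-up: the images overlap, so an x < −3 with ψ(x) = ψ(−3) exists. ψ(−3) = 35; solving −7x + 12 = 35 for x < −3 gives x = (35 − 12)/(−7) = −23/7.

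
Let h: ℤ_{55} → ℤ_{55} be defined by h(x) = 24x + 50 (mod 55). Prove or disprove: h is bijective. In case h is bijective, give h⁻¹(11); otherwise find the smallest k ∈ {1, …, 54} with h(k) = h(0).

19

Recall: injectivity means: for all s, t in the domain, h(s) = h(t) implies s = t.
Suppose h(s) = h(t) in ℤ_{55}. Then 24s + 50 ≡ 24t + 50 (mod 55), so 24(s − t) ≡ 0 (mod 55).
Since gcd(24, 55) = 1, 24 is invertible modulo 55, hence s − t ≡ 0 (mod 55), i.e. s = t.
We now compute 24⁻¹ mod 55 explicitly. Euclid's algorithm: 55 = 2·24 + 7, 24 = 3·7 + 3, 7 = 2·3 + 1; back-substituting gives 1 = 39·24 − 17·55, so 24⁻¹ ≡ 39 (mod 55).
Then y ↦ 39(y − 50) is a two-sided inverse to h, so every y ∈ ℤ_{55} has a preimage.
Hence h is bijective.
Since h is bijective, we compute h⁻¹(11): solve 24x + 50 ≡ 11 (mod 55), i.e. 24x ≡ 16 (mod 55).
Multiplying by 24⁻¹ = 39 gives x ≡ 39·16 = 624 = 11·55 + 19 ≡ 19 (mod 55).
Check: h(19) = 24·19 + 50 = 506 = 9·55 + 11 ≡ 11 (mod 55).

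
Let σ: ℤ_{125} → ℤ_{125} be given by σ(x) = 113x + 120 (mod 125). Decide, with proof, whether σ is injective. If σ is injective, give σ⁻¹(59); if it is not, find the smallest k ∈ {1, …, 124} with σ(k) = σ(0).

Suppose σ(u) = σ(v) in ℤ_{125}. Then 113u + 120 ≡ 113v + 120 (mod 125), thus 113(u − v) ≡ 0 (mod 125).
Since gcd(113, 125) = 1, 113 is invertible modulo 125, hence u − v ≡ 0 (mod 125), i.e. u = v.
Hence σ is injective.
We now compute 113⁻¹ mod 125 explicitly. Euclid's algorithm: 125 = 1·113 + 12, 113 = 9·12 + 5, 12 = 2·5 + 2, 5 = 2·2 + 1; back-substituting gives 1 = 52·113 − 47·125, so 113⁻¹ ≡ 52 (mod 125).
Since σ is injective, we find σ⁻¹(59): we need 113x ≡ 59 − 120 ≡ 64 (mod 125). Using 113⁻¹ = 52: x ≡ 52·64 = 3328 = 26·125 + 78, so x = 78.
Check: σ(78) = 113·78 + 120 = 8934 = 71·125 + 59 ≡ 59 (mod 125).

78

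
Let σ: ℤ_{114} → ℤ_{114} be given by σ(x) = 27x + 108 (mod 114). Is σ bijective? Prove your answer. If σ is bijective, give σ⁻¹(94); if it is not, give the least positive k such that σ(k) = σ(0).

38

Recall: σ is injective if σ(a) = σ(b) implies a = b.
We have gcd(27, 114) = 3 > 1. Taking a = 0 and b = 38: σ(0) = 108 and σ(38) = 27·38 + 108 = 1134 ≡ 108 (mod 114).
So σ(0) = σ(38) while 0 ≠ 38, so σ is not injective, hence not bijective.
Since σ is not bijective, we find the least positive k with σ(k) = σ(0): this means 27k ≡ 0 (mod 114), i.e. 114 ∣ 27k. Since gcd(27, 114) = 3, dividing through by 3 this holds exactly when 38 ∣ 9k, and as gcd(9, 38) = 1, exactly when 38 ∣ k.
The smallest positive such k is 38.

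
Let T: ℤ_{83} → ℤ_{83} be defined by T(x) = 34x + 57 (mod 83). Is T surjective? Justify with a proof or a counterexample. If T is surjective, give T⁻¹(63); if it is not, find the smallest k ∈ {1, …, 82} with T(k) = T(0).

Since gcd(34, 83) = 1, 34 is invertible modulo 83. Euclid's algorithm: 83 = 2·34 + 15, 34 = 2·15 + 4, 15 = 3·4 + 3, 4 = 1·3 + 1; back-substituting gives 1 = 22·34 − 9·83, so 34⁻¹ ≡ 22 (mod 83).
Then y ↦ 22(y − 57) is a two-sided inverse to T, so every y ∈ ℤ_{83} has a preimage.
So T is surjective.
Since T is surjective, we compute T⁻¹(63): solve 34x + 57 ≡ 63 (mod 83), i.e. 34x ≡ 6 (mod 83).
Multiplying by 34⁻¹ = 22 gives x ≡ 22·6 = 132 = 1·83 + 49 ≡ 49 (mod 83).
Check: T(49) = 34·49 + 57 = 1723 = 20·83 + 63 ≡ 63 (mod 83).

49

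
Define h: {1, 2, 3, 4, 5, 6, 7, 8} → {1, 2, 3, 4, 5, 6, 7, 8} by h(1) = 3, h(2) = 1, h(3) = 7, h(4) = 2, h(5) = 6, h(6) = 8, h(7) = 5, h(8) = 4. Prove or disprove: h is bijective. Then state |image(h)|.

The values 3, 1, 7, 2, 6, 8, 5, 4 are a permutation of {1, 2, 3, 4, 5, 6, 7, 8}: each element appears exactly once.
So h is injective and surjective, hence bijective.
The image of h is {1, 2, 3, 4, 5, 6, 7, 8}, which has 8 elements.

8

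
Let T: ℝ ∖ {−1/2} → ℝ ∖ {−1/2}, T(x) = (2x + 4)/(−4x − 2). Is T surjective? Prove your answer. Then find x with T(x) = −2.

0

For any y ≠ −1/2, solving y(−4x − 2) = 2x + 4 for x gives a well-defined x ≠ −1/2. So T is surjective.
Solving T(x) = −2: cross-multiplying gives 2x + 4 = −2(−4x − 2), which rearranges to −6x = 0, so x = 0.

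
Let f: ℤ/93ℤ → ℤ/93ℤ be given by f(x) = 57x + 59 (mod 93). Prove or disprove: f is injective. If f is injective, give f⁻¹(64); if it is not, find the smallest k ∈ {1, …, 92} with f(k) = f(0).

31

Recall: injectivity means: for all a, b in the domain, f(a) = f(b) implies a = b.
We have gcd(57, 93) = 3 > 1. Taking a = 0 and b = 31: f(0) = 59 and f(31) = 57·31 + 59 = 1826 ≡ 59 (mod 93).
So f(0) = f(31) while 0 ≠ 31, therefore f is not injective.
Since f is not injective, we find the least positive k with f(k) = f(0): this means 57k ≡ 0 (mod 93), i.e. 93 ∣ 57k. Since gcd(57, 93) = 3, dividing through by 3 this holds exactly when 31 ∣ 19k, and as gcd(19, 31) = 1, exactly when 31 ∣ k.
The smallest positive such k is 31.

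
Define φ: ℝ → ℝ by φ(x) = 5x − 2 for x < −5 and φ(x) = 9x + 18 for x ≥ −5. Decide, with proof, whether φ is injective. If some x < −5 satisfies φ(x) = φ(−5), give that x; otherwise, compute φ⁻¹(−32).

Both pieces are strictly increasing (slopes 5 and 9), so each is injective on its own interval.
The left piece maps (−∞, −5) onto (−∞, −27); the right piece maps [−5, ∞) onto [−27, ∞).
These images are disjoint, so no value is attained by both pieces. Hence φ is injective.
Because the two images are disjoint, no x < −5 has φ(x) = φ(−5), so we compute φ⁻¹(−32): −32 lies in (−∞, −27), so solve 5x − 2 = −32: x = (−32 + 2)/5 = −6.

-6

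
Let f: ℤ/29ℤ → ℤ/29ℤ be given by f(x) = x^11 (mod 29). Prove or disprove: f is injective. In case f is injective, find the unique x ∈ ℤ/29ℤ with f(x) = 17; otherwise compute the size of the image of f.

12

Since 29 is prime, the nonzero elements of ℤ/29ℤ form a cyclic group of order 28.
As gcd(11, 28) = 1, raising to the 11th power is a bijection on this group: if x_1^11 ≡ x_2^11 then (x_1x_2^{−1})^11 = 1, and the only element of order dividing gcd(11, 28) = 1 is 1, so x_1 = x_2.
With f(0) = 0 this makes f injective on all of ℤ/29ℤ, hence bijective (finite equal-size domain and codomain). In particular f is injective.
Since f is injective, we find the preimage of 17. The inverse of x ↦ x^11 on (ℤ/29ℤ)^× is x ↦ x^23, because 11·23 = 253 = 9·28 + 1 ≡ 1 (mod 28) and x^{28} = 1 for x ≠ 0 (Fermat). So f⁻¹(17) = 17^23 mod 29.
Repeated squaring mod 29: 17^1 ≡ 17, 17^2 ≡ 17² = 289 ≡ 28, 17^4 ≡ 28² = 784 ≡ 1, 17^8 ≡ 1² = 1, 17^16 ≡ 1² = 1. Since 23 = 16 + 4 + 2 + 1, 17^23 ≡ 1·1·28·17: 1·1 = 1, then 1·28 = 28, then 28·17 = 476 ≡ 12. So 17^23 ≡ 12 (mod 29).
Hence f⁻¹(17) = 12.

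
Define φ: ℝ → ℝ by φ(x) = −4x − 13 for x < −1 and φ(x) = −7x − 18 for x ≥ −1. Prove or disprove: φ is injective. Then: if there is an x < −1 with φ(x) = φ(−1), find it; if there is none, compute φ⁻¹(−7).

-3/2

Both pieces are strictly decreasing (slopes −4 and −7), so each is injective on its own interval.
The left piece maps (−∞, −1) onto (−9, ∞); the right piece maps [−1, ∞) onto (−∞, −11].
These images are disjoint, so no value is attained by both pieces. Hence φ is injective.
Because the two images are disjoint, no x < −1 has φ(x) = φ(−1), so we compute φ⁻¹(−7): −7 lies in (−9, ∞), so solve −4x − 13 = −7: x = (−7 + 13)/(−4) = −3/2.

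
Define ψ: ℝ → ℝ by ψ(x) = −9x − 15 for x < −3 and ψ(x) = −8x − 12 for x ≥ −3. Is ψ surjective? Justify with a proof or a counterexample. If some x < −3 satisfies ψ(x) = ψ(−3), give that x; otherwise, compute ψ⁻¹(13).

Both pieces are strictly decreasing (slopes −9 and −8), so each is injective on its own interval.
The left piece maps (−∞, −3) onto (12, ∞); the right piece maps [−3, ∞) onto (−∞, 12].
These images together cover ℝ, so ψ is surjective.
Because the two images are disjoint, no x < −3 has ψ(x) = ψ(−3), so we compute ψ⁻¹(13): 13 lies in (12, ∞), so solve −9x − 15 = 13: x = (13 + 15)/(−9) = −28/9.

-28/9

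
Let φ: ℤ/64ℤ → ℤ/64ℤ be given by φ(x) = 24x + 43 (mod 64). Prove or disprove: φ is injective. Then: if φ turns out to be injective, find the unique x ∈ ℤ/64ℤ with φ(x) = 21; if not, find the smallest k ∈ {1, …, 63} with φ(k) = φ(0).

8

We have gcd(24, 64) = 8 > 1. Taking x_1 = 0 and x_2 = 8: φ(0) = 43 and φ(8) = 24·8 + 43 = 235 ≡ 43 (mod 64).
So φ(0) = φ(8) while 0 ≠ 8, hence φ is not injective.
Since φ is not injective, we find the least positive k with φ(k) = φ(0): this means 24k ≡ 0 (mod 64), i.e. 64 ∣ 24k. Since gcd(24, 64) = 8, dividing through by 8 this holds exactly when 8 ∣ 3k, and as gcd(3, 8) = 1, exactly when 8 ∣ k.
The smallest positive such k is 8.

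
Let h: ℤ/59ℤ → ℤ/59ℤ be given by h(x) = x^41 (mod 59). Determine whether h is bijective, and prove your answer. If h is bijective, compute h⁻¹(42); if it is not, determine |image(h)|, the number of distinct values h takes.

Since 59 is prime, the nonzero elements of ℤ/59ℤ form a cyclic group of order 58.
As gcd(41, 58) = 1, raising to the 41st power is a bijection on this group: if x_1^41 ≡ x_2^41 then (x_1x_2^{−1})^41 = 1, and the only element of order dividing gcd(41, 58) = 1 is 1, so x_1 = x_2.
With h(0) = 0 this makes h injective on all of ℤ/59ℤ, hence bijective (finite equal-size domain and codomain). In particular h is bijective.
Since h is bijective, we find the preimage of 42. The inverse of x ↦ x^41 on (ℤ/59ℤ)^× is x ↦ x^17, because 41·17 = 697 = 12·58 + 1 ≡ 1 (mod 58) and x^{58} = 1 for x ≠ 0 (Fermat). So h⁻¹(42) = 42^17 mod 59.
Repeated squaring mod 59: 42^1 ≡ 42, 42^2 ≡ 42² = 1764 ≡ 53, 42^4 ≡ 53² = 2809 ≡ 36, 42^8 ≡ 36² = 1296 ≡ 57, 42^16 ≡ 57² = 3249 ≡ 4. Since 17 = 16 + 1, 42^17 ≡ 4·42: 4·42 = 168 ≡ 50. So 42^17 ≡ 50 (mod 59).
Hence h⁻¹(42) = 50.

50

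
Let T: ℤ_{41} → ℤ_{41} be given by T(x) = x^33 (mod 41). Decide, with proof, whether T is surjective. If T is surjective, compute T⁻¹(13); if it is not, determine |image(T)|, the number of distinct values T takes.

Since 41 is prime, the nonzero elements of ℤ_{41} form a cyclic group of order 40.
As gcd(33, 40) = 1, raising to the 33rd power is a bijection on this group: if x_1^33 ≡ x_2^33 then (x_1x_2^{−1})^33 = 1, and the only element of order dividing gcd(33, 40) = 1 is 1, so x_1 = x_2.
With T(0) = 0 this makes T injective on all of ℤ_{41}, hence bijective (finite equal-size domain and codomain). In particular T is surjective.
Since T is surjective, we find the preimage of 13. The inverse of x ↦ x^33 on (ℤ_{41})^× is x ↦ x^17, because 33·17 = 561 = 14·40 + 1 ≡ 1 (mod 40) and x^{40} = 1 for x ≠ 0 (Fermat). So T⁻¹(13) = 13^17 mod 41.
Repeated squaring mod 41: 13^1 ≡ 13, 13^2 ≡ 13² = 169 ≡ 5, 13^4 ≡ 5² = 25, 13^8 ≡ 25² = 625 ≡ 10, 13^16 ≡ 10² = 100 ≡ 18. Since 17 = 16 + 1, 13^17 ≡ 18·13: 18·13 = 234 ≡ 29. So 13^17 ≡ 29 (mod 41).
Hence T⁻¹(13) = 29.

29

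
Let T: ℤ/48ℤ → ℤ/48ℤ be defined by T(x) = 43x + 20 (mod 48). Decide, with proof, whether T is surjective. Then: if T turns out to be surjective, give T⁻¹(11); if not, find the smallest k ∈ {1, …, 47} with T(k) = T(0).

21

Since gcd(43, 48) = 1, 43 is invertible modulo 48. Euclid's algorithm: 48 = 1·43 + 5, 43 = 8·5 + 3, 5 = 1·3 + 2, 3 = 1·2 + 1; back-substituting gives 1 = 19·43 − 17·48, so 43⁻¹ ≡ 19 (mod 48).
For any y ∈ ℤ/48ℤ, x = 19(y − 20) mod 48 satisfies T(x) = 43·19(y − 20) + 20 ≡ y (since 43·19 ≡ 1 mod 48). So every y has a preimage.
Hence T is surjective.
Since T is surjective, we compute T⁻¹(11): solve 43x + 20 ≡ 11 (mod 48), i.e. 43x ≡ 39 (mod 48).
Multiplying by 43⁻¹ = 19 gives x ≡ 19·39 = 741 = 15·48 + 21 ≡ 21 (mod 48).
Check: T(21) = 43·21 + 20 = 923 = 19·48 + 11 ≡ 11 (mod 48).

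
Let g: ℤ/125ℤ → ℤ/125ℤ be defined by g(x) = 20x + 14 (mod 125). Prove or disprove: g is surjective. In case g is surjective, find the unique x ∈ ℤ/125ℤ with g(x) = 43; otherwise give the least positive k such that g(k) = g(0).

25

Since gcd(20, 125) = 5, we have 20x ≡ 0 (mod 5) for all x, so g(x) ≡ 4 (mod 5).
But 0 ≢ 4 (mod 5), so 0 ∈ ℤ/125ℤ has no preimage. So g is not surjective.
Since g is not surjective, we find the least positive k with g(k) = g(0): this means 20k ≡ 0 (mod 125), i.e. 125 ∣ 20k. Since gcd(20, 125) = 5, dividing through by 5 this holds exactly when 25 ∣ 4k, and as gcd(4, 25) = 1, exactly when 25 ∣ k.
The smallest positive such k is 25.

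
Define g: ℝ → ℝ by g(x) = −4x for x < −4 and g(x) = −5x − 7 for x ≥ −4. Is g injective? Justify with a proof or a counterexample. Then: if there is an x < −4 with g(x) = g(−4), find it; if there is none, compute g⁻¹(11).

Both pieces are strictly decreasing (slopes −4 and −5), so each is injective on its own interval.
The left piece maps (−∞, −4) onto (16, ∞); the right piece maps [−4, ∞) onto (−∞, 13].
These images are disjoint, so no value is attained by both pieces. Hence g is injective.
Because the two images are disjoint, no x < −4 has g(x) = g(−4), so we compute g⁻¹(11): 11 lies in (−∞, 13], so solve −5x − 7 = 11: x = (11 + 7)/(−5) = −18/5.

-18/5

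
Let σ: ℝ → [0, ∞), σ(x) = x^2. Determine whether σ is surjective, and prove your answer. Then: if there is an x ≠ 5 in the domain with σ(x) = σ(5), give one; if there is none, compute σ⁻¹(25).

For any y ∈ [0, ∞), x = y^{1/2} ∈ ℝ satisfies x^2 = y, so σ is surjective.
For the follow-up, such an x exists: taking x = −5 ∈ ℝ gives σ(−5) = 25 = σ(5) with −5 ≠ 5.

-5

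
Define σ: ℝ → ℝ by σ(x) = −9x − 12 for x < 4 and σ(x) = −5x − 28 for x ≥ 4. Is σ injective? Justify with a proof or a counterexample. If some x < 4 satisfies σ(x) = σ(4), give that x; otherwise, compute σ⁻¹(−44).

32/9

Both pieces are strictly decreasing (slopes −9 and −5), so each is injective on its own interval.
The left piece maps (−∞, 4) onto (−48, ∞); the right piece maps [4, ∞) onto (−∞, −48].
These images are disjoint, so no value is attained by both pieces. Thus σ is injective.
Because the two images are disjoint, no x < 4 has σ(x) = σ(4), so we compute σ⁻¹(−44): −44 lies in (−48, ∞), so solve −9x − 12 = −44: x = (−44 + 12)/(−9) = 32/9.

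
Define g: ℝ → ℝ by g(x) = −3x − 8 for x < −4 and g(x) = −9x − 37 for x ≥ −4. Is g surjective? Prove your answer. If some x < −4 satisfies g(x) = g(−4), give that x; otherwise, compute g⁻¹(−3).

Both pieces are strictly decreasing (slopes −3 and −9), so each is injective on its own interval.
The left piece maps (−∞, −4) onto (4, ∞); the right piece maps [−4, ∞) onto (−∞, −1].
The union (4, ∞) ∪ (−∞, −1] omits the interval between 4 and −1; in particular 4 has no preimage. So g is not surjective.
Because the two images are disjoint, no x < −4 has g(x) = g(−4), so we compute g⁻¹(−3): −3 lies in (−∞, −1], so solve −9x − 37 = −3: x = (−3 + 37)/(−9) = −34/9.

-34/9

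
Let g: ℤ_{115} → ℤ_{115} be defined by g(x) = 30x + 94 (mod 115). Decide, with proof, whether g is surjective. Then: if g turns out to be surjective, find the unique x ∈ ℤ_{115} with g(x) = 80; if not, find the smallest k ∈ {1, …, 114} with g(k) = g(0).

23

Recall: surjectivity means every element of the codomain has a preimage under g.
Since gcd(30, 115) = 5, we have 30x ≡ 0 (mod 5) for all x, so g(x) ≡ 4 (mod 5).
But 0 ≢ 4 (mod 5), so 0 ∈ ℤ_{115} has no preimage. So g is not surjective.
Since g is not surjective, we find the least positive k with g(k) = g(0): this means 30k ≡ 0 (mod 115), i.e. 115 ∣ 30k. Since gcd(30, 115) = 5, dividing through by 5 this holds exactly when 23 ∣ 6k, and as gcd(6, 23) = 1, exactly when 23 ∣ k.
The smallest positive such k is 23.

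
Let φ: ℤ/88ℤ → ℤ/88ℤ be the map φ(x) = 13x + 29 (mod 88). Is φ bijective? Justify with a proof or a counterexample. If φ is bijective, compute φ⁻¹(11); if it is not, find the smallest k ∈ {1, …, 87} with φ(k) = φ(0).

46

If φ(s) = φ(t), then 13s ≡ 13t (mod 88). Because gcd(13, 88) = 1, we may cancel 13 to get s ≡ t (mod 88).
We now compute 13⁻¹ mod 88 explicitly. Euclid's algorithm: 88 = 6·13 + 10, 13 = 1·10 + 3, 10 = 3·3 + 1; back-substituting gives 1 = 61·13 − 9·88, so 13⁻¹ ≡ 61 (mod 88).
Then y ↦ 61(y − 29) is a two-sided inverse to φ, so every y ∈ ℤ/88ℤ has a preimage.
Therefore φ is bijective.
Since φ is bijective, we find φ⁻¹(11): we need 13x ≡ 11 − 29 ≡ 70 (mod 88). Using 13⁻¹ = 61: x ≡ 61·70 = 4270 = 48·88 + 46, so x = 46.
Check: φ(46) = 13·46 + 29 = 627 = 7·88 + 11 ≡ 11 (mod 88).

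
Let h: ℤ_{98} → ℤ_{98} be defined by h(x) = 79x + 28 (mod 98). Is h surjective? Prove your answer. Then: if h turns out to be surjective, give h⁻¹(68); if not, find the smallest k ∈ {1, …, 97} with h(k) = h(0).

Recall: surjectivity means every element of the codomain has a preimage under h.
Since gcd(79, 98) = 1, 79 is invertible modulo 98. Euclid's algorithm: 98 = 1·79 + 19, 79 = 4·19 + 3, 19 = 6·3 + 1; back-substituting gives 1 = 67·79 − 54·98, so 79⁻¹ ≡ 67 (mod 98).
Then y ↦ 67(y − 28) is a two-sided inverse to h, so every y ∈ ℤ_{98} has a preimage.
Hence h is surjective.
Since h is surjective, we compute h⁻¹(68): solve 79x + 28 ≡ 68 (mod 98), i.e. 79x ≡ 40 (mod 98).
Multiplying by 79⁻¹ = 67 gives x ≡ 67·40 = 2680 = 27·98 + 34 ≡ 34 (mod 98).
Check: h(34) = 79·34 + 28 = 2714 = 27·98 + 68 ≡ 68 (mod 98).

34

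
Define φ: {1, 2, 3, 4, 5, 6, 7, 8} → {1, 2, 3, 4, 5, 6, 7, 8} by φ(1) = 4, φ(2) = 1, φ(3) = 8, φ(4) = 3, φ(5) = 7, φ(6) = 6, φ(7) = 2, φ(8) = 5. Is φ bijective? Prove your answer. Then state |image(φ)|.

8

The values 4, 1, 8, 3, 7, 6, 2, 5 are a permutation of {1, 2, 3, 4, 5, 6, 7, 8}: each element appears exactly once.
So φ is injective and surjective, hence bijective.
The image of φ is {1, 2, 3, 4, 5, 6, 7, 8}, which has 8 elements.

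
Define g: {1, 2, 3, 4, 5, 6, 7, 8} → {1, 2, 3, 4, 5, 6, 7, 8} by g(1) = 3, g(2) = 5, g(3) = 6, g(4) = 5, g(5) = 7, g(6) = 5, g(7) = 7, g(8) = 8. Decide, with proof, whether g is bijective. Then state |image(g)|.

5

g(2) = 5 = g(4) with 2 ≠ 4, so g is not injective, hence not bijective.
The image of g is {3, 5, 6, 7, 8}, which has 5 elements.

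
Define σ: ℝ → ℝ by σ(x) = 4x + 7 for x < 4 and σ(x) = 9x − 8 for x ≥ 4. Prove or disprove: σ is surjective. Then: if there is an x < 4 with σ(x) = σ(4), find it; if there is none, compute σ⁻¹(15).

Both pieces are strictly increasing (slopes 4 and 9), so each is injective on its own interval.
The left piece maps (−∞, 4) onto (−∞, 23); the right piece maps [4, ∞) onto [28, ∞).
The union (−∞, 23) ∪ [28, ∞) omits the interval between 23 and 28; in particular 23 has no preimage. So σ is not surjective.
Because the two images are disjoint, no x < 4 has σ(x) = σ(4), so we compute σ⁻¹(15): 15 lies in (−∞, 23), so solve 4x + 7 = 15: x = (15 − 7)/4 = 2.

2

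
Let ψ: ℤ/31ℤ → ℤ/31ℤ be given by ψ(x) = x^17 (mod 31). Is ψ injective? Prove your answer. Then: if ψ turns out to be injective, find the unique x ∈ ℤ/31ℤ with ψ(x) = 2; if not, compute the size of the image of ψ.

Since 31 is prime, the nonzero elements of ℤ/31ℤ form a cyclic group of order 30.
As gcd(17, 30) = 1, raising to the 17th power is a bijection on this group: if s^17 ≡ t^17 then (st^{−1})^17 = 1, and the only element of order dividing gcd(17, 30) = 1 is 1, so s = t.
With ψ(0) = 0 this makes ψ injective on all of ℤ/31ℤ, hence bijective (finite equal-size domain and codomain). In particular ψ is injective.
Since ψ is injective, we find the preimage of 2. The inverse of x ↦ x^17 on (ℤ/31ℤ)^× is x ↦ x^23, because 17·23 = 391 = 13·30 + 1 ≡ 1 (mod 30) and x^{30} = 1 for x ≠ 0 (Fermat). So ψ⁻¹(2) = 2^23 mod 31.
Repeated squaring mod 31: 2^1 ≡ 2, 2^2 ≡ 2² = 4, 2^4 ≡ 4² = 16, 2^8 ≡ 16² = 256 ≡ 8, 2^16 ≡ 8² = 64 ≡ 2. Since 23 = 16 + 4 + 2 + 1, 2^23 ≡ 2·16·4·2: 2·16 = 32 ≡ 1, then 1·4 = 4, then 4·2 = 8. So 2^23 ≡ 8 (mod 31).
Hence ψ⁻¹(2) = 8.

8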